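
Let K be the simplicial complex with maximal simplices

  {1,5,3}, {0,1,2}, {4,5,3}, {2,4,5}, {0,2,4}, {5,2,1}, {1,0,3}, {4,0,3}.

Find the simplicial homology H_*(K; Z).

K has 6 vertices, 12 edges, 8 triangles.
rank ∂_0 = 0, rank ∂_1 = 5 ⇒ b_0 = 6 − 0 − 5 = 1; all invariant factors of ∂_1 are 1 so no torsion. So H_0 = Z.
rank ∂_1 = 5, rank ∂_2 = 7 ⇒ b_1 = 12 − 5 − 7 = 0; all invariant factors of ∂_2 are 1 so no torsion. So H_1 = 0.
rank ∂_2 = 7, rank ∂_3 = 0 ⇒ b_2 = 8 − 7 − 0 = 1. So H_2 = Z.

H_0 = Z,  H_1 = 0,  H_2 = Z.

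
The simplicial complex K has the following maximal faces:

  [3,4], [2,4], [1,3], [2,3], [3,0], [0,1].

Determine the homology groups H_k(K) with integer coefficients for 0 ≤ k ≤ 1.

H_0 ≅ Z,  H_1 ≅ Z^2.

We work with the vertex ordering 0 < 1 < 2 < 3 < 4. The simplices of K, each written with vertices in increasing order, are:

  0-simplices (5): [0], [1], [2], [3], [4]
  1-simplices (6): [0,1], [0,3], [1,3], [2,3], [2,4], [3,4]

Hence C_0 ≅ Z^5, C_1 ≅ Z^6.

The boundary map ∂_1: C_1 → C_0 maps an edge to its endpoints' difference, ∂[p,q] = q − p.
This gives a 5×6 integer matrix of rank 4; reducing to Smith normal form yields diagonal entries (1,1,1,1).

From H_k ≅ ker(∂_k) / im(∂_{k+1}) we obtain:

  H_0: rank C_0 − rank ∂_1 = 5 − 4 = 1, and the invariant factors of ∂_1 are all 1, so H_0 ≅ Z.
  H_1: rank ker ∂_1 − rank ∂_2 = (6 − 4) − 0 = 2, and there is no ∂_2, so H_1 ≅ Z^2.

(K is a triangulation of a wedge of 2 circles.)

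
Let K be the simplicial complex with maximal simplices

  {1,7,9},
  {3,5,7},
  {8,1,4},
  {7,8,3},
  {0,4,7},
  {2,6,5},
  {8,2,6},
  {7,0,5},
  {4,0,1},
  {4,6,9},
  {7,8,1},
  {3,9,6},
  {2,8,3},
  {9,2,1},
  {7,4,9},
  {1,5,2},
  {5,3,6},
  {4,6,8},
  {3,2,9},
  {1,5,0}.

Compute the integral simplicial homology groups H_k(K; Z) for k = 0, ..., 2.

H_0 = Z,  H_1 = Z ⊕ Z/2Z,  H_2 = 0.

Order the vertices as 0 < 1 < 2 < 3 < 4 < 5 < 6 < 7 < 8 < 9. Listing each simplex with vertices in this order, K has dimension 2 with simplices:

  0-simplices (10): [0], [1], [2], [3], [4], [5], [6], [7], [8], [9]
  1-simplices (30): (30 of them)
  2-simplices (20): (20 of them)

Hence C_0 ≅ Z^10, C_1 ≅ Z^30, C_2 ≅ Z^20.

Boundary ∂_1: C_1 → C_0 maps an edge to its endpoints' difference, ∂[p,q] = q − p.
As a 10×30 matrix over Z this has rank 9, with invariant factors (1,1,1,1,1,1,1,1,1).

∂_2: C_2 → C_1 maps a triangle to the signed sum of its edges. For instance
  ∂[0,4,7] = [4,7] − [0,7] + [0,4],
  ∂[1,7,9] = [7,9] − [1,9] + [1,7].
This gives a 30×20 integer matrix of rank 20; reducing to Smith normal form yields diagonal entries (1,1,1,1,1,1,1,1,1,1,1,1,1,1,1,1,1,1,1,2).

Reading off H_k = ker ∂_k / im ∂_{k+1}:

  H_0: rank C_0 − rank ∂_1 = 10 − 9 = 1, and the invariant factors of ∂_1 are all 1, so H_0 = Z.
  H_1: rank ker ∂_1 − rank ∂_2 = (30 − 9) − 20 = 1, and ∂_2 has invariant factor 2 > 1, so H_1 = Z ⊕ Z/2Z.
  H_2: rank ker ∂_2 − rank ∂_3 = (20 − 20) − 0 = 0, and there is no ∂_3, so H_2 = 0.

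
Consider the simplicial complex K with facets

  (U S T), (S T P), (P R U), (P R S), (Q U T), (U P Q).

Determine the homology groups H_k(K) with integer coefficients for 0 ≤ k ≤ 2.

Fix the vertex order P < Q < R < S < T < U and write every simplex with vertices in increasing order. Then dim K = 2 and the simplices of K are:

  0-simplices (6): P, Q, R, S, T, U
  1-simplices (12): PQ, PR, PS, PT, PU, QT, QU, RS, RU, ST, SU, TU
  2-simplices (6): PQU, PRS, PRU, PST, QTU, STU

so the chain groups are C_0 ≅ Z^6, C_1 ≅ Z^12, C_2 ≅ Z^6.

The boundary map ∂_1: C_1 → C_0 is given by ∂[p,q] = [q] − [p].
The resulting 6×12 matrix has rank 5, and its Smith normal form has invariant factors (1,1,1,1,1).

Boundary ∂_2: C_2 → C_1 sends each 2-simplex [p,q,r] to [q,r] − [p,r] + [p,q]. For instance
  ∂PST = ST − PT + PS,
  ∂PRU = RU − PU + PR.
The resulting 12×6 matrix has rank 6, and its Smith normal form has invariant factors (1,1,1,1,1,1).

Now H_k = ker ∂_k / im ∂_{k+1}, so:

  H_0: rank C_0 − rank ∂_1 = 6 − 5 = 1, and the invariant factors of ∂_1 are all 1, so H_0 ≅ Z.
  H_1: rank ker ∂_1 − rank ∂_2 = (12 − 5) − 6 = 1, and the invariant factors of ∂_2 are all 1, so H_1 ≅ Z.
  H_2: rank ker ∂_2 − rank ∂_3 = (6 − 6) − 0 = 0, and there is no ∂_3, so H_2 ≅ 0.

As a check, the Euler characteristic is 6 − 12 + 6 = 0, which agrees with 1 − 1 + 0 = 0.
(K is a triangulation of the cylinder S^1 x I.)

H_0 ≅ Z,  H_1 ≅ Z,  H_2 = 0.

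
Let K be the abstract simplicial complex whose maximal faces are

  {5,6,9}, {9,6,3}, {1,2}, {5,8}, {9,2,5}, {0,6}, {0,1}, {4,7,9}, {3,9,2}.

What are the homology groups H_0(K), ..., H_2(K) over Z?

We work with the vertex ordering 0 < 1 < 2 < 3 < 4 < 5 < 6 < 7 < 8 < 9. The simplices of K, each written with vertices in increasing order, are:

  0-simplices (10): [0], [1], [2], [3], [4], [5], [6], [7], [8], [9]
  1-simplices (15): [0,1], [0,6], [1,2], [2,3], [2,5], [2,9], [3,6], [3,9], [4,7], [4,9], [5,6], [5,8], [5,9], [6,9], [7,9]
  2-simplices (5): [2,3,9], [2,5,9], [3,6,9], [4,7,9], [5,6,9]

giving chain groups C_0 ≅ Z^10, C_1 ≅ Z^15, C_2 ≅ Z^5.

Boundary ∂_1: C_1 → C_0 sends each edge [p,q] (with p < q) to q − p.
As a 10×15 matrix over Z this has rank 9, with invariant factors (1,1,1,1,1,1,1,1,1).

Boundary ∂_2: C_2 → C_1 acts by ∂[p,q,r] = [q,r] − [p,r] + [p,q]. For instance
  ∂[2,5,9] = [5,9] − [2,9] + [2,5],
  ∂[2,3,9] = [3,9] − [2,9] + [2,3].
As a 15×5 matrix over Z this has rank 5, with invariant factors (1,1,1,1,1).

Reading off H_k = ker ∂_k / im ∂_{k+1}:

  H_0: rank C_0 − rank ∂_1 = 10 − 9 = 1, and the invariant factors of ∂_1 are all 1, so H_0 = Z.
  H_1: rank ker ∂_1 − rank ∂_2 = (15 − 9) − 5 = 1, and the invariant factors of ∂_2 are all 1, so H_1 = Z.
  H_2: rank ker ∂_2 − rank ∂_3 = (5 − 5) − 0 = 0, and there is no ∂_3, so H_2 = 0.

As a check, the Euler characteristic is 10 − 15 + 5 = 0, which agrees with 1 − 1 + 0 = 0.

H_0 = Z,  H_1 = Z,  H_2 = 0.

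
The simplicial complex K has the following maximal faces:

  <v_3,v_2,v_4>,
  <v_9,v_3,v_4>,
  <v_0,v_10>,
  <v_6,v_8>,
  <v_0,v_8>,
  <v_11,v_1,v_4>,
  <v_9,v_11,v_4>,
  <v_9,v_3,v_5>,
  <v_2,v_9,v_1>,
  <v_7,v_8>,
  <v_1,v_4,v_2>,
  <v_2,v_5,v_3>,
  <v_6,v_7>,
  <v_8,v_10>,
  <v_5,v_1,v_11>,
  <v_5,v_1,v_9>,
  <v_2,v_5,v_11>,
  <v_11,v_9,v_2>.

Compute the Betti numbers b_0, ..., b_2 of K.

b_0 = 2, b_1 = 2, b_2 = 0.

We work with the vertex ordering v_0 < v_1 < v_2 < v_3 < v_4 < v_5 < v_6 < v_7 < v_8 < v_9 < v_10 < v_11. The simplices of K, each written with vertices in increasing order, are:

  0-simplices (12): [v_0], [v_1], [v_2], [v_3], [v_4], [v_5], [v_6], [v_7], [v_8], [v_9], [v_10], [v_11]
  1-simplices (24): (24 of them)
  2-simplices (12): (12 of them)

giving chain groups C_0 ≅ Z^12, C_1 ≅ Z^24, C_2 ≅ Z^12.

The boundary map ∂_1: C_1 → C_0 is given by ∂[p,q] = [q] − [p].
This gives a 12×24 integer matrix of rank 10; reducing to Smith normal form yields diagonal entries (1,1,1,1,1,1,1,1,1,1).

∂_2: C_2 → C_1 maps a triangle to the signed sum of its edges. For instance
  ∂[v_2,v_9,v_11] = [v_9,v_11] − [v_2,v_11] + [v_2,v_9],
  ∂[v_1,v_2,v_9] = [v_2,v_9] − [v_1,v_9] + [v_1,v_2].
The resulting 24×12 matrix has rank 12, and its Smith normal form has invariant factors (1,1,1,1,1,1,1,1,1,1,1,2).

Computing H_k = (kernel of ∂_k) / (image of ∂_{k+1}):

  H_0: rank C_0 − rank ∂_1 = 12 − 10 = 2, and the invariant factors of ∂_1 are all 1, so H_0 = Z^2.
  H_1: rank ker ∂_1 − rank ∂_2 = (24 − 10) − 12 = 2, and ∂_2 has invariant factor 2 > 1, so H_1 = Z^2 ⊕ Z/2.
  H_2: rank ker ∂_2 − rank ∂_3 = (12 − 12) − 0 = 0, and there is no ∂_3, so H_2 = 0.

(K is a triangulation of the disjoint union of a wedge of 2 circles and the real projective plane RP^2.)

Hence the Betti numbers are b_0 = 2, b_1 = 2, b_2 = 0.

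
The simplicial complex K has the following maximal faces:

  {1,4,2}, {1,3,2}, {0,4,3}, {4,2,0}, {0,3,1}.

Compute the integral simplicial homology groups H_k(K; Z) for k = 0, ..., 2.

H_0 = Z,  H_1 = Z,  H_2 = 0.

We work with the vertex ordering 0 < 1 < 2 < 3 < 4. The simplices of K, each written with vertices in increasing order, are:

  0-simplices (5): [0], [1], [2], [3], [4]
  1-simplices (10): [0,1], [0,2], [0,3], [0,4], [1,2], [1,3], [1,4], [2,3], [2,4], [3,4]
  2-simplices (5): [0,1,3], [0,2,4], [0,3,4], [1,2,3], [1,2,4]

so the chain groups are C_0 ≅ Z^5, C_1 ≅ Z^10, C_2 ≅ Z^5.

The boundary map ∂_1: C_1 → C_0 is given by ∂[p,q] = [q] − [p]. For instance
  ∂[3,4] = [4] − [3].
The resulting 5×10 matrix has rank 4, and its Smith normal form has invariant factors (1,1,1,1).

Boundary ∂_2: C_2 → C_1 acts by ∂[p,q,r] = [q,r] − [p,r] + [p,q]. For instance
  ∂[0,3,4] = [3,4] − [0,4] + [0,3],
  ∂[1,2,3] = [2,3] − [1,3] + [1,2].
As a 10×5 matrix over Z this has rank 5, with invariant factors (1,1,1,1,1).

Reading off H_k = ker ∂_k / im ∂_{k+1}:

  H_0: rank C_0 − rank ∂_1 = 5 − 4 = 1, and the invariant factors of ∂_1 are all 1, so H_0 ≅ Z.
  H_1: rank ker ∂_1 − rank ∂_2 = (10 − 4) − 5 = 1, and the invariant factors of ∂_2 are all 1, so H_1 ≅ Z.
  H_2: rank ker ∂_2 − rank ∂_3 = (5 − 5) − 0 = 0, and there is no ∂_3, so H_2 ≅ 0.

(K is a triangulation of the Möbius band.)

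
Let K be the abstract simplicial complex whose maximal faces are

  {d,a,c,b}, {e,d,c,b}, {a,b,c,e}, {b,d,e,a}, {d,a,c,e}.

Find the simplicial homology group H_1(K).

H_1 ≅ 0.

Take the total order a < b < c < d < e on the vertex set. Then K (dimension 3) consists of the simplices:

  0-simplices (5): a, b, c, d, e
  1-simplices (10): ab, ac, ad, ae, bc, bd, be, cd, ce, de
  2-simplices (10): abc, abd, abe, acd, ace, ade, bcd, bce, bde, cde
  3-simplices (5): abcd, abce, abde, acde, bcde

Hence C_0 ≅ Z^5, C_1 ≅ Z^10, C_2 ≅ Z^10, C_3 ≅ Z^5.

∂_1: C_1 → C_0 sends each edge [p,q] (with p < q) to q − p.
The 5×10 boundary matrix has rank 4 and Smith normal form diag(1,1,1,1).

∂_2: C_2 → C_1 sends each 2-simplex [p,q,r] to [q,r] − [p,r] + [p,q]. For instance
  ∂bce = ce − be + bc,
  ∂cde = de − ce + cd.
The 10×10 boundary matrix has rank 6 and Smith normal form diag(1,1,1,1,1,1).

The boundary map ∂_3: C_3 → C_2 sends each 3-simplex σ to the alternating sum Σ_i (−1)^i (σ with its i-th vertex removed). For instance
  ∂abde = bde − ade + abe − abd,
  ∂abcd = bcd − acd + abd − abc.
This gives a 10×5 integer matrix of rank 4; reducing to Smith normal form yields diagonal entries (1,1,1,1).

Reading off H_k = ker ∂_k / im ∂_{k+1}:

  H_1: rank ker ∂_1 − rank ∂_2 = (10 − 4) − 6 = 0, and the invariant factors of ∂_2 are all 1, so H_1 ≅ 0.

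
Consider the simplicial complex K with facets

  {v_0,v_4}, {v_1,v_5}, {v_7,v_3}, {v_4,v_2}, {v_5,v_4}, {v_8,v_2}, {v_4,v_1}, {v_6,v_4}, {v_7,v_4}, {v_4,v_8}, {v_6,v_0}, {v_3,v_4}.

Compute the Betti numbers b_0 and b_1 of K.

b_0 = 1, b_1 = 4.

Fix the vertex order v_0 < v_1 < v_2 < v_3 < v_4 < v_5 < v_6 < v_7 < v_8 and write every simplex with vertices in increasing order. Then dim K = 1 and the simplices of K are:

  0-simplices (9): [v_0], [v_1], [v_2], [v_3], [v_4], [v_5], [v_6], [v_7], [v_8]
  1-simplices (12): [v_0,v_4], [v_0,v_6], [v_1,v_4], [v_1,v_5], [v_2,v_4], [v_2,v_8], [v_3,v_4], [v_3,v_7], [v_4,v_5], [v_4,v_6], [v_4,v_7], [v_4,v_8]

giving chain groups C_0 ≅ Z^9, C_1 ≅ Z^12.

Boundary ∂_1: C_1 → C_0 is given by ∂[p,q] = [q] − [p]. For instance
  ∂[v_4,v_8] = [v_8] − [v_4].
The resulting 9×12 matrix has rank 8, and its Smith normal form has invariant factors (1,1,1,1,1,1,1,1).

Reading off H_k = ker ∂_k / im ∂_{k+1}:

  H_0: rank C_0 − rank ∂_1 = 9 − 8 = 1, and the invariant factors of ∂_1 are all 1, so H_0 = Z.
  H_1: rank ker ∂_1 − rank ∂_2 = (12 − 8) − 0 = 4, and there is no ∂_2, so H_1 = Z^4.

As a check, the Euler characteristic is 9 − 12 = -3, which agrees with 1 − 4 = -3.

Hence the Betti numbers are b_0 = 1, b_1 = 4.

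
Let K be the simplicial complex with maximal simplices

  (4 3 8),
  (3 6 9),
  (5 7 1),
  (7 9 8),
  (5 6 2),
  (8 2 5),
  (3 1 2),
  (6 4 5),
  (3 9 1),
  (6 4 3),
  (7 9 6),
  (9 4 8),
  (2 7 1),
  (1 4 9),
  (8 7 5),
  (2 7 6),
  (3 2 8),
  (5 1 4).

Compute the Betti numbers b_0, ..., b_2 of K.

We work with the vertex ordering 1 < 2 < 3 < 4 < 5 < 6 < 7 < 8 < 9. The simplices of K, each written with vertices in increasing order, are:

  0-simplices (9): [1], [2], [3], [4], [5], [6], [7], [8], [9]
  1-simplices (27): (27 of them)
  2-simplices (18): [1,2,3], [1,2,7], [1,3,9], [1,4,5], [1,4,9], [1,5,7], [2,3,8], [2,5,6], [2,5,8], [2,6,7], [3,4,6], [3,4,8], [3,6,9], [4,5,6], [4,8,9], [5,7,8], [6,7,9], [7,8,9]

giving chain groups C_0 ≅ Z^9, C_1 ≅ Z^27, C_2 ≅ Z^18.

The boundary map ∂_1: C_1 → C_0 sends each edge [p,q] (with p < q) to q − p.
This gives a 9×27 integer matrix of rank 8; reducing to Smith normal form yields diagonal entries (1,1,1,1,1,1,1,1).

Boundary ∂_2: C_2 → C_1 maps a triangle to the signed sum of its edges. For instance
  ∂[4,5,6] = [5,6] − [4,6] + [4,5],
  ∂[3,4,6] = [4,6] − [3,6] + [3,4].
The 27×18 boundary matrix has rank 18 and Smith normal form diag(1,1,1,1,1,1,1,1,1,1,1,1,1,1,1,1,1,2).

Reading off H_k = ker ∂_k / im ∂_{k+1}:

  H_0: rank C_0 − rank ∂_1 = 9 − 8 = 1, and the invariant factors of ∂_1 are all 1, so H_0 ≅ Z.
  H_1: rank ker ∂_1 − rank ∂_2 = (27 − 8) − 18 = 1, and ∂_2 has invariant factor 2 > 1, so H_1 ≅ Z ⊕ Z/2.
  H_2: rank ker ∂_2 − rank ∂_3 = (18 − 18) − 0 = 0, and there is no ∂_3, so H_2 ≅ 0.

Hence the Betti numbers are b_0 = 1, b_1 = 1, b_2 = 0.

b_0 = 1, b_1 = 1, b_2 = 0.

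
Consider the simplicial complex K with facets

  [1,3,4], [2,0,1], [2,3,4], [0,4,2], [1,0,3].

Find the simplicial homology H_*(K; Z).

H_0 ≅ Z,  H_1 ≅ Z,  H_2 = 0.

Fix the vertex order 0 < 1 < 2 < 3 < 4 and write every simplex with vertices in increasing order. Then dim K = 2 and the simplices of K are:

  0-simplices (5): [0], [1], [2], [3], [4]
  1-simplices (10): [0,1], [0,2], [0,3], [0,4], [1,2], [1,3], [1,4], [2,3], [2,4], [3,4]
  2-simplices (5): [0,1,2], [0,1,3], [0,2,4], [1,3,4], [2,3,4]

giving chain groups C_0 ≅ Z^5, C_1 ≅ Z^10, C_2 ≅ Z^5.

∂_1: C_1 → C_0 maps an edge to its endpoints' difference, ∂[p,q] = q − p. For instance
  ∂[0,1] = [1] − [0].
The resulting 5×10 matrix has rank 4, and its Smith normal form has invariant factors (1,1,1,1).

∂_2: C_2 → C_1 maps a triangle to the signed sum of its edges. For instance
  ∂[0,2,4] = [2,4] − [0,4] + [0,2],
  ∂[0,1,3] = [1,3] − [0,3] + [0,1].
As a 10×5 matrix over Z this has rank 5, with invariant factors (1,1,1,1,1).

Now H_k = ker ∂_k / im ∂_{k+1}, so:

  H_0: rank C_0 − rank ∂_1 = 5 − 4 = 1, and the invariant factors of ∂_1 are all 1, so H_0 = Z.
  H_1: rank ker ∂_1 − rank ∂_2 = (10 − 4) − 5 = 1, and the invariant factors of ∂_2 are all 1, so H_1 = Z.
  H_2: rank ker ∂_2 − rank ∂_3 = (5 − 5) − 0 = 0, and there is no ∂_3, so H_2 = 0.

(K is a triangulation of the Möbius band.)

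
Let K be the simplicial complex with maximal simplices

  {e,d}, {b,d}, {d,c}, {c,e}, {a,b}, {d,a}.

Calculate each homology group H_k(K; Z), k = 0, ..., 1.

Fix the vertex order a < b < c < d < e and write every simplex with vertices in increasing order. Then dim K = 1 and the simplices of K are:

  0-simplices (5): a, b, c, d, e
  1-simplices (6): ab, ad, bd, cd, ce, de

Hence C_0 ≅ Z^5, C_1 ≅ Z^6.

The boundary map ∂_1: C_1 → C_0 maps an edge to its endpoints' difference, ∂[p,q] = q − p. For instance
  ∂ab = b − a.
The 5×6 boundary matrix has rank 4 and Smith normal form diag(1,1,1,1).

From H_k ≅ ker(∂_k) / im(∂_{k+1}) we obtain:

  H_0: rank C_0 − rank ∂_1 = 5 − 4 = 1, and the invariant factors of ∂_1 are all 1, so H_0 = Z.
  H_1: rank ker ∂_1 − rank ∂_2 = (6 − 4) − 0 = 2, and there is no ∂_2, so H_1 = Z^2.

H_0 ≅ Z,  H_1 ≅ Z^2.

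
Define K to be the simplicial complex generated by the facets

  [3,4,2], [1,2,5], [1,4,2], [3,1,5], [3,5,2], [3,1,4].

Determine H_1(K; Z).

Take the total order 1 < 2 < 3 < 4 < 5 on the vertex set. Then K (dimension 2) consists of the simplices:

  0-simplices (5): [1], [2], [3], [4], [5]
  1-simplices (9): [1,2], [1,3], [1,4], [1,5], [2,3], [2,4], [2,5], [3,4], [3,5]
  2-simplices (6): [1,2,4], [1,2,5], [1,3,4], [1,3,5], [2,3,4], [2,3,5]

so the chain groups are C_0 ≅ Z^5, C_1 ≅ Z^9, C_2 ≅ Z^6.

∂_1: C_1 → C_0 sends each edge [p,q] (with p < q) to q − p. For instance
  ∂[2,5] = [5] − [2].
As a 5×9 matrix over Z this has rank 4, with invariant factors (1,1,1,1).

Boundary ∂_2: C_2 → C_1 maps a triangle to the signed sum of its edges. For instance
  ∂[1,2,5] = [2,5] − [1,5] + [1,2],
  ∂[1,3,5] = [3,5] − [1,5] + [1,3].
The 9×6 boundary matrix has rank 5 and Smith normal form diag(1,1,1,1,1).

Now H_k = ker ∂_k / im ∂_{k+1}, so:

  H_1: rank ker ∂_1 − rank ∂_2 = (9 − 4) − 5 = 0, and the invariant factors of ∂_2 are all 1, so H_1 = 0.

H_1 = 0.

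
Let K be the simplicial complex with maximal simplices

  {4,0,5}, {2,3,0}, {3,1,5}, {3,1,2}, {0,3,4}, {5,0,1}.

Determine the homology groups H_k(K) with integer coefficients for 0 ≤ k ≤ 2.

Order the vertices as 0 < 1 < 2 < 3 < 4 < 5. Listing each simplex with vertices in this order, K has dimension 2 with simplices:

  0-simplices (6): [0], [1], [2], [3], [4], [5]
  1-simplices (12): [0,1], [0,2], [0,3], [0,4], [0,5], [1,2], [1,3], [1,5], [2,3], [3,4], [3,5], [4,5]
  2-simplices (6): [0,1,5], [0,2,3], [0,3,4], [0,4,5], [1,2,3], [1,3,5]

so the chain groups are C_0 ≅ Z^6, C_1 ≅ Z^12, C_2 ≅ Z^6.

Boundary ∂_1: C_1 → C_0 sends each edge [p,q] (with p < q) to q − p. For instance
  ∂[2,3] = [3] − [2].
As a 6×12 matrix over Z this has rank 5, with invariant factors (1,1,1,1,1).

The boundary map ∂_2: C_2 → C_1 sends each 2-simplex [p,q,r] to [q,r] − [p,r] + [p,q]. For instance
  ∂[0,1,5] = [1,5] − [0,5] + [0,1],
  ∂[1,3,5] = [3,5] − [1,5] + [1,3].
As a 12×6 matrix over Z this has rank 6, with invariant factors (1,1,1,1,1,1).

Computing H_k = (kernel of ∂_k) / (image of ∂_{k+1}):

  H_0: rank C_0 − rank ∂_1 = 6 − 5 = 1, and the invariant factors of ∂_1 are all 1, so H_0 ≅ Z.
  H_1: rank ker ∂_1 − rank ∂_2 = (12 − 5) − 6 = 1, and the invariant factors of ∂_2 are all 1, so H_1 ≅ Z.
  H_2: rank ker ∂_2 − rank ∂_3 = (6 − 6) − 0 = 0, and there is no ∂_3, so H_2 ≅ 0.

As a check, the Euler characteristic is 6 − 12 + 6 = 0, which agrees with 1 − 1 + 0 = 0.

H_0 = Z,  H_1 = Z,  H_2 = 0.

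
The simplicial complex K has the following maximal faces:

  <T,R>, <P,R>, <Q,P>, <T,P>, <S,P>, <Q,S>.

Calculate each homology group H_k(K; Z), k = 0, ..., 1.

H_0 ≅ Z,  H_1 ≅ Z^2.

Order the vertices as P < Q < R < S < T. Listing each simplex with vertices in this order, K has dimension 1 with simplices:

  0-simplices (5): P, Q, R, S, T
  1-simplices (6): PQ, PR, PS, PT, QS, RT

so the chain groups are C_0 ≅ Z^5, C_1 ≅ Z^6.

Boundary ∂_1: C_1 → C_0 sends each edge [p,q] (with p < q) to q − p. For instance
  ∂QS = S − Q.
The 5×6 boundary matrix has rank 4 and Smith normal form diag(1,1,1,1).

Computing H_k = (kernel of ∂_k) / (image of ∂_{k+1}):

  H_0: rank C_0 − rank ∂_1 = 5 − 4 = 1, and the invariant factors of ∂_1 are all 1, so H_0 = Z.
  H_1: rank ker ∂_1 − rank ∂_2 = (6 − 4) − 0 = 2, and there is no ∂_2, so H_1 = Z^2.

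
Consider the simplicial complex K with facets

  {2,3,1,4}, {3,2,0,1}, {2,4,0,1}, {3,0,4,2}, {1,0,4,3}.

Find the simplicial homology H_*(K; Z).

Fix the vertex order 0 < 1 < 2 < 3 < 4 and write every simplex with vertices in increasing order. Then dim K = 3 and the simplices of K are:

  0-simplices (5): [0], [1], [2], [3], [4]
  1-simplices (10): [0,1], [0,2], [0,3], [0,4], [1,2], [1,3], [1,4], [2,3], [2,4], [3,4]
  2-simplices (10): [0,1,2], [0,1,3], [0,1,4], [0,2,3], [0,2,4], [0,3,4], [1,2,3], [1,2,4], [1,3,4], [2,3,4]
  3-simplices (5): [0,1,2,3], [0,1,2,4], [0,1,3,4], [0,2,3,4], [1,2,3,4]

giving chain groups C_0 ≅ Z^5, C_1 ≅ Z^10, C_2 ≅ Z^10, C_3 ≅ Z^5.

∂_1: C_1 → C_0 is given by ∂[p,q] = [q] − [p]. For instance
  ∂[1,4] = [4] − [1].
This gives a 5×10 integer matrix of rank 4; reducing to Smith normal form yields diagonal entries (1,1,1,1).

∂_2: C_2 → C_1 maps a triangle to the signed sum of its edges. For instance
  ∂[1,2,4] = [2,4] − [1,4] + [1,2],
  ∂[0,1,3] = [1,3] − [0,3] + [0,1].
The 10×10 boundary matrix has rank 6 and Smith normal form diag(1,1,1,1,1,1).

∂_3: C_3 → C_2 sends each 3-simplex σ to the alternating sum Σ_i (−1)^i (σ with its i-th vertex removed). For instance
  ∂[0,2,3,4] = [2,3,4] − [0,3,4] + [0,2,4] − [0,2,3],
  ∂[0,1,3,4] = [1,3,4] − [0,3,4] + [0,1,4] − [0,1,3].
The 10×5 boundary matrix has rank 4 and Smith normal form diag(1,1,1,1).

Reading off H_k = ker ∂_k / im ∂_{k+1}:

  H_0: rank C_0 − rank ∂_1 = 5 − 4 = 1, and the invariant factors of ∂_1 are all 1, so H_0 = Z.
  H_1: rank ker ∂_1 − rank ∂_2 = (10 − 4) − 6 = 0, and the invariant factors of ∂_2 are all 1, so H_1 = 0.
  H_2: rank ker ∂_2 − rank ∂_3 = (10 − 6) − 4 = 0, and the invariant factors of ∂_3 are all 1, so H_2 = 0.
  H_3: rank ker ∂_3 − rank ∂_4 = (5 − 4) − 0 = 1, and there is no ∂_4, so H_3 = Z.

(K is a triangulation of the 3-sphere S^3.)

H_0 ≅ Z,  H_1 = 0,  H_2 = 0,  H_3 ≅ Z.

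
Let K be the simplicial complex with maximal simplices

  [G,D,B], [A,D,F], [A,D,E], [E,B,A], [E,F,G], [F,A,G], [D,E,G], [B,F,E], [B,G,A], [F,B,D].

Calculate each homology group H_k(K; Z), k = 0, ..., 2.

Fix the vertex order A < B < D < E < F < G and write every simplex with vertices in increasing order. Then dim K = 2 and the simplices of K are:

  0-simplices (6): A, B, D, E, F, G
  1-simplices (15): AB, AD, AE, AF, AG, BD, BE, BF, BG, DE, DF, DG, EF, EG, FG
  2-simplices (10): ABE, ABG, ADE, ADF, AFG, BDF, BDG, BEF, DEG, EFG

Hence C_0 ≅ Z^6, C_1 ≅ Z^15, C_2 ≅ Z^10.

The boundary map ∂_1: C_1 → C_0 sends each edge [p,q] (with p < q) to q − p. For instance
  ∂AD = D − A.
As a 6×15 matrix over Z this has rank 5, with invariant factors (1,1,1,1,1).

Boundary ∂_2: C_2 → C_1 acts by ∂[p,q,r] = [q,r] − [p,r] + [p,q]. For instance
  ∂ABG = BG − AG + AB,
  ∂ABE = BE − AE + AB.
This gives a 15×10 integer matrix of rank 10; reducing to Smith normal form yields diagonal entries (1,1,1,1,1,1,1,1,1,2).

Computing H_k = (kernel of ∂_k) / (image of ∂_{k+1}):

  H_0: rank C_0 − rank ∂_1 = 6 − 5 = 1, and the invariant factors of ∂_1 are all 1, so H_0 = Z.
  H_1: rank ker ∂_1 − rank ∂_2 = (15 − 5) − 10 = 0, and ∂_2 has invariant factor 2 > 1, so H_1 = Z/2Z.
  H_2: rank ker ∂_2 − rank ∂_3 = (10 − 10) − 0 = 0, and there is no ∂_3, so H_2 = 0.

H_0 ≅ Z,  H_1 ≅ Z/2Z,  H_2 = 0.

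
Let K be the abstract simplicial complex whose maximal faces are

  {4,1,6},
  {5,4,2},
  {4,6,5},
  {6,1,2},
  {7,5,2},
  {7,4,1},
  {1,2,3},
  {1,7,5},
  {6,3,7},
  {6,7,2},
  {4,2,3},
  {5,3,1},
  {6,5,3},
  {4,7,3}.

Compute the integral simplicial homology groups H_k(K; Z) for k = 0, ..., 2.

H_0 ≅ Z,  H_1 ≅ Z^2,  H_2 ≅ Z.

Order the vertices as 1 < 2 < 3 < 4 < 5 < 6 < 7. Listing each simplex with vertices in this order, K has dimension 2 with simplices:

  0-simplices (7): [1], [2], [3], [4], [5], [6], [7]
  1-simplices (21): [1,2], [1,3], [1,4], [1,5], [1,6], [1,7], [2,3], [2,4], [2,5], [2,6], [2,7], [3,4], [3,5], [3,6], [3,7], [4,5], [4,6], [4,7], [5,6], [5,7], [6,7]
  2-simplices (14): [1,2,3], [1,2,6], [1,3,5], [1,4,6], [1,4,7], [1,5,7], [2,3,4], [2,4,5], [2,5,7], [2,6,7], [3,4,7], [3,5,6], [3,6,7], [4,5,6]

giving chain groups C_0 ≅ Z^7, C_1 ≅ Z^21, C_2 ≅ Z^14.

The boundary map ∂_1: C_1 → C_0 is given by ∂[p,q] = [q] − [p].
This gives a 7×21 integer matrix of rank 6; reducing to Smith normal form yields diagonal entries (1,1,1,1,1,1).

Boundary ∂_2: C_2 → C_1 maps a triangle to the signed sum of its edges. For instance
  ∂[3,5,6] = [5,6] − [3,6] + [3,5],
  ∂[2,5,7] = [5,7] − [2,7] + [2,5].
As a 21×14 matrix over Z this has rank 13, with invariant factors (1,1,1,1,1,1,1,1,1,1,1,1,1).

From H_k ≅ ker(∂_k) / im(∂_{k+1}) we obtain:

  H_0: rank C_0 − rank ∂_1 = 7 − 6 = 1, and the invariant factors of ∂_1 are all 1, so H_0 = Z.
  H_1: rank ker ∂_1 − rank ∂_2 = (21 − 6) − 13 = 2, and the invariant factors of ∂_2 are all 1, so H_1 = Z^2.
  H_2: rank ker ∂_2 − rank ∂_3 = (14 − 13) − 0 = 1, and there is no ∂_3, so H_2 = Z.

(K is a triangulation of the torus T^2.)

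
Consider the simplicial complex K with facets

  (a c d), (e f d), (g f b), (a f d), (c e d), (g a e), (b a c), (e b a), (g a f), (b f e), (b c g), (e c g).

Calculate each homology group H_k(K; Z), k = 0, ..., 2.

H_0 ≅ Z,  H_1 ≅ Z_2,  H_2 = 0.

Take the total order a < b < c < d < e < f < g on the vertex set. Then K (dimension 2) consists of the simplices:

  0-simplices (7): a, b, c, d, e, f, g
  1-simplices (18): ab, ac, ad, ae, af, ag, bc, be, bf, bg, cd, ce, cg, de, df, ef, eg, fg
  2-simplices (12): abc, abe, acd, adf, aeg, afg, bcg, bef, bfg, cde, ceg, def

Hence C_0 ≅ Z^7, C_1 ≅ Z^18, C_2 ≅ Z^12.

∂_1: C_1 → C_0 is given by ∂[p,q] = [q] − [p]. For instance
  ∂ad = d − a.
As a 7×18 matrix over Z this has rank 6, with invariant factors (1,1,1,1,1,1).

The boundary map ∂_2: C_2 → C_1 sends each 2-simplex [p,q,r] to [q,r] − [p,r] + [p,q]. For instance
  ∂bcg = cg − bg + bc,
  ∂cde = de − ce + cd.
This gives a 18×12 integer matrix of rank 12; reducing to Smith normal form yields diagonal entries (1,1,1,1,1,1,1,1,1,1,1,2).

Reading off H_k = ker ∂_k / im ∂_{k+1}:

  H_0: rank C_0 − rank ∂_1 = 7 − 6 = 1, and the invariant factors of ∂_1 are all 1, so H_0 = Z.
  H_1: rank ker ∂_1 − rank ∂_2 = (18 − 6) − 12 = 0, and ∂_2 has invariant factor 2 > 1, so H_1 = Z_2.
  H_2: rank ker ∂_2 − rank ∂_3 = (12 − 12) − 0 = 0, and there is no ∂_3, so H_2 = 0.

(K is a triangulation of the real projective plane RP^2.)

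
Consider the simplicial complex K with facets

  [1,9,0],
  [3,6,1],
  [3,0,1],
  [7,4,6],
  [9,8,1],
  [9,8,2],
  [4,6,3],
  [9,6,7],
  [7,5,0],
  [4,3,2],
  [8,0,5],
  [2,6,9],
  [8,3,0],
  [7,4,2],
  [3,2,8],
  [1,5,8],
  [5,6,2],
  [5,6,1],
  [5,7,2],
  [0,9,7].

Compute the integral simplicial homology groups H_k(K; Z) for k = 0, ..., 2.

Fix the vertex order 0 < 1 < 2 < 3 < 4 < 5 < 6 < 7 < 8 < 9 and write every simplex with vertices in increasing order. Then dim K = 2 and the simplices of K are:

  0-simplices (10): [0], [1], [2], [3], [4], [5], [6], [7], [8], [9]
  1-simplices (30): (30 of them)
  2-simplices (20): (20 of them)

giving chain groups C_0 ≅ Z^10, C_1 ≅ Z^30, C_2 ≅ Z^20.

Boundary ∂_1: C_1 → C_0 sends each edge [p,q] (with p < q) to q − p. For instance
  ∂[2,7] = [7] − [2].
The resulting 10×30 matrix has rank 9, and its Smith normal form has invariant factors (1,1,1,1,1,1,1,1,1).

Boundary ∂_2: C_2 → C_1 acts by ∂[p,q,r] = [q,r] − [p,r] + [p,q]. For instance
  ∂[1,8,9] = [8,9] − [1,9] + [1,8],
  ∂[0,7,9] = [7,9] − [0,9] + [0,7].
The 30×20 boundary matrix has rank 20 and Smith normal form diag(1,1,1,1,1,1,1,1,1,1,1,1,1,1,1,1,1,1,1,2).

From H_k ≅ ker(∂_k) / im(∂_{k+1}) we obtain:

  H_0: rank C_0 − rank ∂_1 = 10 − 9 = 1, and the invariant factors of ∂_1 are all 1, so H_0 ≅ Z.
  H_1: rank ker ∂_1 − rank ∂_2 = (30 − 9) − 20 = 1, and ∂_2 has invariant factor 2 > 1, so H_1 ≅ Z ⊕ Z/2Z.
  H_2: rank ker ∂_2 − rank ∂_3 = (20 − 20) − 0 = 0, and there is no ∂_3, so H_2 ≅ 0.

H_0 = Z,  H_1 = Z ⊕ Z/2Z,  H_2 = 0.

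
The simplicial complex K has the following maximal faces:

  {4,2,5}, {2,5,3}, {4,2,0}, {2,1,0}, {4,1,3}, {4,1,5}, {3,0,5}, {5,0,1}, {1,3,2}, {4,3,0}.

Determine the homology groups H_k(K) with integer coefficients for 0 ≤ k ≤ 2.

H_0 ≅ Z,  H_1 ≅ Z/2,  H_2 = 0.

Take the total order 0 < 1 < 2 < 3 < 4 < 5 on the vertex set. Then K (dimension 2) consists of the simplices:

  0-simplices (6): [0], [1], [2], [3], [4], [5]
  1-simplices (15): [0,1], [0,2], [0,3], [0,4], [0,5], [1,2], [1,3], [1,4], [1,5], [2,3], [2,4], [2,5], [3,4], [3,5], [4,5]
  2-simplices (10): [0,1,2], [0,1,5], [0,2,4], [0,3,4], [0,3,5], [1,2,3], [1,3,4], [1,4,5], [2,3,5], [2,4,5]

giving chain groups C_0 ≅ Z^6, C_1 ≅ Z^15, C_2 ≅ Z^10.

Boundary ∂_1: C_1 → C_0 is given by ∂[p,q] = [q] − [p].
The 6×15 boundary matrix has rank 5 and Smith normal form diag(1,1,1,1,1).

The boundary map ∂_2: C_2 → C_1 maps a triangle to the signed sum of its edges. For instance
  ∂[0,3,5] = [3,5] − [0,5] + [0,3],
  ∂[0,1,5] = [1,5] − [0,5] + [0,1].
As a 15×10 matrix over Z this has rank 10, with invariant factors (1,1,1,1,1,1,1,1,1,2).

From H_k ≅ ker(∂_k) / im(∂_{k+1}) we obtain:

  H_0: rank C_0 − rank ∂_1 = 6 − 5 = 1, and the invariant factors of ∂_1 are all 1, so H_0 = Z.
  H_1: rank ker ∂_1 − rank ∂_2 = (15 − 5) − 10 = 0, and ∂_2 has invariant factor 2 > 1, so H_1 = Z/2.
  H_2: rank ker ∂_2 − rank ∂_3 = (10 − 10) − 0 = 0, and there is no ∂_3, so H_2 = 0.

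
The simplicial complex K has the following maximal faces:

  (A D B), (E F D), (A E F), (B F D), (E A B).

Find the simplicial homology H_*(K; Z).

H_0 ≅ Z,  H_1 ≅ Z,  H_2 = 0.

Order the vertices as A < B < D < E < F. Listing each simplex with vertices in this order, K has dimension 2 with simplices:

  0-simplices (5): A, B, D, E, F
  1-simplices (10): AB, AD, AE, AF, BD, BE, BF, DE, DF, EF
  2-simplices (5): ABD, ABE, AEF, BDF, DEF

so the chain groups are C_0 ≅ Z^5, C_1 ≅ Z^10, C_2 ≅ Z^5.

Boundary ∂_1: C_1 → C_0 is given by ∂[p,q] = [q] − [p]. For instance
  ∂AB = B − A.
This gives a 5×10 integer matrix of rank 4; reducing to Smith normal form yields diagonal entries (1,1,1,1).

Boundary ∂_2: C_2 → C_1 sends each 2-simplex [p,q,r] to [q,r] − [p,r] + [p,q]. For instance
  ∂DEF = EF − DF + DE,
  ∂ABD = BD − AD + AB.
As a 10×5 matrix over Z this has rank 5, with invariant factors (1,1,1,1,1).

Now H_k = ker ∂_k / im ∂_{k+1}, so:

  H_0: rank C_0 − rank ∂_1 = 5 − 4 = 1, and the invariant factors of ∂_1 are all 1, so H_0 ≅ Z.
  H_1: rank ker ∂_1 − rank ∂_2 = (10 − 4) − 5 = 1, and the invariant factors of ∂_2 are all 1, so H_1 ≅ Z.
  H_2: rank ker ∂_2 − rank ∂_3 = (5 − 5) − 0 = 0, and there is no ∂_3, so H_2 ≅ 0.

(K is a triangulation of the Möbius band.)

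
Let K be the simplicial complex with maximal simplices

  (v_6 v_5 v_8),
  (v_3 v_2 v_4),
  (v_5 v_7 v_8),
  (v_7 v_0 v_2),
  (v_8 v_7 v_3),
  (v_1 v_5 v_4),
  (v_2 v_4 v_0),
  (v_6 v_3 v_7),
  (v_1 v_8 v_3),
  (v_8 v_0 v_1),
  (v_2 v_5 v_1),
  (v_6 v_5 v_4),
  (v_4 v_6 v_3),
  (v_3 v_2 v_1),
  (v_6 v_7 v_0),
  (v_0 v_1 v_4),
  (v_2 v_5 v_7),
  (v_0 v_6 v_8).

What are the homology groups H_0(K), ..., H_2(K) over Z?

H_0 = Z,  H_1 = Z ⊕ Z/2,  H_2 = 0.

Take the total order v_0 < v_1 < v_2 < v_3 < v_4 < v_5 < v_6 < v_7 < v_8 on the vertex set. Then K (dimension 2) consists of the simplices:

  0-simplices (9): [v_0], [v_1], [v_2], [v_3], [v_4], [v_5], [v_6], [v_7], [v_8]
  1-simplices (27): (27 of them)
  2-simplices (18): (18 of them)

so the chain groups are C_0 ≅ Z^9, C_1 ≅ Z^27, C_2 ≅ Z^18.

Boundary ∂_1: C_1 → C_0 sends each edge [p,q] (with p < q) to q − p. For instance
  ∂[v_5,v_6] = [v_6] − [v_5].
The resulting 9×27 matrix has rank 8, and its Smith normal form has invariant factors (1,1,1,1,1,1,1,1).

The boundary map ∂_2: C_2 → C_1 sends each 2-simplex [p,q,r] to [q,r] − [p,r] + [p,q]. For instance
  ∂[v_5,v_7,v_8] = [v_7,v_8] − [v_5,v_8] + [v_5,v_7],
  ∂[v_4,v_5,v_6] = [v_5,v_6] − [v_4,v_6] + [v_4,v_5].
As a 27×18 matrix over Z this has rank 18, with invariant factors (1,1,1,1,1,1,1,1,1,1,1,1,1,1,1,1,1,2).

From H_k ≅ ker(∂_k) / im(∂_{k+1}) we obtain:

  H_0: rank C_0 − rank ∂_1 = 9 − 8 = 1, and the invariant factors of ∂_1 are all 1, so H_0 = Z.
  H_1: rank ker ∂_1 − rank ∂_2 = (27 − 8) − 18 = 1, and ∂_2 has invariant factor 2 > 1, so H_1 = Z ⊕ Z/2.
  H_2: rank ker ∂_2 − rank ∂_3 = (18 − 18) − 0 = 0, and there is no ∂_3, so H_2 = 0.

(K is a triangulation of the Klein bottle.)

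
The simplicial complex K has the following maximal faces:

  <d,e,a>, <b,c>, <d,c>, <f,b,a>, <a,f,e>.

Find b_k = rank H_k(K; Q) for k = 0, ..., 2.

Fix the vertex order a < b < c < d < e < f and write every simplex with vertices in increasing order. Then dim K = 2 and the simplices of K are:

  0-simplices (6): a, b, c, d, e, f
  1-simplices (9): ab, ad, ae, af, bc, bf, cd, de, ef
  2-simplices (3): abf, ade, aef

giving chain groups C_0 ≅ Z^6, C_1 ≅ Z^9, C_2 ≅ Z^3.

The boundary map ∂_1: C_1 → C_0 sends each edge [p,q] (with p < q) to q − p.
The resulting 6×9 matrix has rank 5, and its Smith normal form has invariant factors (1,1,1,1,1).

∂_2: C_2 → C_1 acts by ∂[p,q,r] = [q,r] − [p,r] + [p,q]. For instance
  ∂ade = de − ae + ad,
  ∂aef = ef − af + ae.
This gives a 9×3 integer matrix of rank 3; reducing to Smith normal form yields diagonal entries (1,1,1).

Now H_k = ker ∂_k / im ∂_{k+1}, so:

  H_0: rank C_0 − rank ∂_1 = 6 − 5 = 1, and the invariant factors of ∂_1 are all 1, so H_0 ≅ Z.
  H_1: rank ker ∂_1 − rank ∂_2 = (9 − 5) − 3 = 1, and the invariant factors of ∂_2 are all 1, so H_1 ≅ Z.
  H_2: rank ker ∂_2 − rank ∂_3 = (3 − 3) − 0 = 0, and there is no ∂_3, so H_2 ≅ 0.

Hence the Betti numbers are b_0 = 1, b_1 = 1, b_2 = 0.

b_0 = 1, b_1 = 1, b_2 = 0.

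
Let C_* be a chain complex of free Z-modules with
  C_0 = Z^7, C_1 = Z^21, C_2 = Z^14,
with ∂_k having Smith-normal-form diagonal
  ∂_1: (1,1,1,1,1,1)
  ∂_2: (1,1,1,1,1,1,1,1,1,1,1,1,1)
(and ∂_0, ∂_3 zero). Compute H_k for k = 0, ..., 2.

H_0 = Z,  H_1 = Z^2,  H_2 = Z.

H_0: b_0 = 7 − 0 − 6 = 1; torsion from ∂_1 factors > 1: none. So H_0 = Z.
H_1: b_1 = 21 − 6 − 13 = 2; torsion from ∂_2 factors > 1: none. So H_1 = Z^2.
H_2: b_2 = 14 − 13 − 0 = 1; torsion from ∂_3 factors > 1: none. So H_2 = Z.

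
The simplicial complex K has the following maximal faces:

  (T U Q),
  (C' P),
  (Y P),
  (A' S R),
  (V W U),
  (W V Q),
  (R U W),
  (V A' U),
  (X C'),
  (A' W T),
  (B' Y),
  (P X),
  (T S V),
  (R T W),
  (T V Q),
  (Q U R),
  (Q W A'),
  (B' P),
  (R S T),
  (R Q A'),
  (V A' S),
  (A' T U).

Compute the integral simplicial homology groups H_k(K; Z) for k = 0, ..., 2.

H_0 ≅ Z^2,  H_1 ≅ Z^4,  H_2 ≅ Z.

Order the vertices as P < Q < R < S < T < U < V < W < X < Y < A' < B' < C'. Listing each simplex with vertices in this order, K has dimension 2 with simplices:

  0-simplices (13): [P], [Q], [R], [S], [T], [U], [V], [W], [X], [Y], [A'], [B'], [C']
  1-simplices (30): (30 of them)
  2-simplices (16): [Q,R,U], [Q,R,A'], [Q,T,U], [Q,T,V], [Q,V,W], [Q,W,A'], [R,S,T], [R,S,A'], [R,T,W], [R,U,W], [S,T,V], [S,V,A'], [T,U,A'], [T,W,A'], [U,V,W], [U,V,A']

so the chain groups are C_0 ≅ Z^13, C_1 ≅ Z^30, C_2 ≅ Z^16.

Boundary ∂_1: C_1 → C_0 is given by ∂[p,q] = [q] − [p]. For instance
  ∂[Q,A'] = [A'] − [Q].
As a 13×30 matrix over Z this has rank 11, with invariant factors (1,1,1,1,1,1,1,1,1,1,1).

∂_2: C_2 → C_1 sends each 2-simplex [p,q,r] to [q,r] − [p,r] + [p,q]. For instance
  ∂[T,U,A'] = [U,A'] − [T,A'] + [T,U],
  ∂[U,V,W] = [V,W] − [U,W] + [U,V].
As a 30×16 matrix over Z this has rank 15, with invariant factors (1,1,1,1,1,1,1,1,1,1,1,1,1,1,1).

Computing H_k = (kernel of ∂_k) / (image of ∂_{k+1}):

  H_0: rank C_0 − rank ∂_1 = 13 − 11 = 2, and the invariant factors of ∂_1 are all 1, so H_0 = Z^2.
  H_1: rank ker ∂_1 − rank ∂_2 = (30 − 11) − 15 = 4, and the invariant factors of ∂_2 are all 1, so H_1 = Z^4.
  H_2: rank ker ∂_2 − rank ∂_3 = (16 − 15) − 0 = 1, and there is no ∂_3, so H_2 = Z.

As a check, the Euler characteristic is 13 − 30 + 16 = -1, which agrees with 2 − 4 + 1 = -1.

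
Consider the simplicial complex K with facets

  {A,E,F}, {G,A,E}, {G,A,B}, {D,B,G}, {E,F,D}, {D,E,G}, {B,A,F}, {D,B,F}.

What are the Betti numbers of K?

b_0 = 1, b_1 = 0, b_2 = 1.

Take the total order A < B < D < E < F < G on the vertex set. Then K (dimension 2) consists of the simplices:

  0-simplices (6): A, B, D, E, F, G
  1-simplices (12): AB, AE, AF, AG, BD, BF, BG, DE, DF, DG, EF, EG
  2-simplices (8): ABF, ABG, AEF, AEG, BDF, BDG, DEF, DEG

so the chain groups are C_0 ≅ Z^6, C_1 ≅ Z^12, C_2 ≅ Z^8.

The boundary map ∂_1: C_1 → C_0 is given by ∂[p,q] = [q] − [p]. For instance
  ∂AB = B − A.
As a 6×12 matrix over Z this has rank 5, with invariant factors (1,1,1,1,1).

∂_2: C_2 → C_1 maps a triangle to the signed sum of its edges. For instance
  ∂BDG = DG − BG + BD,
  ∂AEF = EF − AF + AE.
The 12×8 boundary matrix has rank 7 and Smith normal form diag(1,1,1,1,1,1,1).

Computing H_k = (kernel of ∂_k) / (image of ∂_{k+1}):

  H_0: rank C_0 − rank ∂_1 = 6 − 5 = 1, and the invariant factors of ∂_1 are all 1, so H_0 = Z.
  H_1: rank ker ∂_1 − rank ∂_2 = (12 − 5) − 7 = 0, and the invariant factors of ∂_2 are all 1, so H_1 = 0.
  H_2: rank ker ∂_2 − rank ∂_3 = (8 − 7) − 0 = 1, and there is no ∂_3, so H_2 = Z.

(K is a triangulation of the 2-sphere S^2.)

Hence the Betti numbers are b_0 = 1, b_1 = 0, b_2 = 1.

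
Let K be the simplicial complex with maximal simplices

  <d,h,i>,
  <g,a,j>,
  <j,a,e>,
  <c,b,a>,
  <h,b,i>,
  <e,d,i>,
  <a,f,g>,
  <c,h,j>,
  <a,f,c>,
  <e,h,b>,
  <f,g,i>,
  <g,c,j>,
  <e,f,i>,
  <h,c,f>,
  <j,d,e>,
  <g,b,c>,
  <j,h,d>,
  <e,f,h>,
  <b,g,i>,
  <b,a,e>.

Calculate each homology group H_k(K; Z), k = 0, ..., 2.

We work with the vertex ordering a < b < c < d < e < f < g < h < i < j. The simplices of K, each written with vertices in increasing order, are:

  0-simplices (10): a, b, c, d, e, f, g, h, i, j
  1-simplices (30): ab, ac, ae, af, ag, aj, bc, be, bg, bh, bi, cf, cg, ch, cj, de, dh, di, dj, ef, eh, ei, ej, fg, fh, fi, gi, gj, hi, hj
  2-simplices (20): abc, abe, acf, aej, afg, agj, bcg, beh, bgi, bhi, cfh, cgj, chj, dei, dej, dhi, dhj, efh, efi, fgi

Hence C_0 ≅ Z^10, C_1 ≅ Z^30, C_2 ≅ Z^20.

∂_1: C_1 → C_0 sends each edge [p,q] (with p < q) to q − p. For instance
  ∂hj = j − h.
The resulting 10×30 matrix has rank 9, and its Smith normal form has invariant factors (1,1,1,1,1,1,1,1,1).

The boundary map ∂_2: C_2 → C_1 maps a triangle to the signed sum of its edges. For instance
  ∂chj = hj − cj + ch,
  ∂bcg = cg − bg + bc.
The 30×20 boundary matrix has rank 20 and Smith normal form diag(1,1,1,1,1,1,1,1,1,1,1,1,1,1,1,1,1,1,1,2).

Computing H_k = (kernel of ∂_k) / (image of ∂_{k+1}):

  H_0: rank C_0 − rank ∂_1 = 10 − 9 = 1, and the invariant factors of ∂_1 are all 1, so H_0 ≅ Z.
  H_1: rank ker ∂_1 − rank ∂_2 = (30 − 9) − 20 = 1, and ∂_2 has invariant factor 2 > 1, so H_1 ≅ Z ⊕ Z/2.
  H_2: rank ker ∂_2 − rank ∂_3 = (20 − 20) − 0 = 0, and there is no ∂_3, so H_2 ≅ 0.

As a check, the Euler characteristic is 10 − 30 + 20 = 0, which agrees with 1 − 1 + 0 = 0.

H_0 ≅ Z,  H_1 ≅ Z ⊕ Z/2,  H_2 = 0.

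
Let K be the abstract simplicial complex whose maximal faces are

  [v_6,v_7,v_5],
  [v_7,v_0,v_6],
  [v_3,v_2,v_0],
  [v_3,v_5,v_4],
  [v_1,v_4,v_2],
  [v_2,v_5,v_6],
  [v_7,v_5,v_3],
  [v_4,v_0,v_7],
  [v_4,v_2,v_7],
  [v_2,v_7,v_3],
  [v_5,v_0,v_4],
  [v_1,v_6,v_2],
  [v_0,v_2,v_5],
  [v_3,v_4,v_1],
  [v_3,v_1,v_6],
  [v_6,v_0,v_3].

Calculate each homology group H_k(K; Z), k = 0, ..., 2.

Take the total order v_0 < v_1 < v_2 < v_3 < v_4 < v_5 < v_6 < v_7 on the vertex set. Then K (dimension 2) consists of the simplices:

  0-simplices (8): [v_0], [v_1], [v_2], [v_3], [v_4], [v_5], [v_6], [v_7]
  1-simplices (24): (24 of them)
  2-simplices (16): (16 of them)

Hence C_0 ≅ Z^8, C_1 ≅ Z^24, C_2 ≅ Z^16.

The boundary map ∂_1: C_1 → C_0 sends each edge [p,q] (with p < q) to q − p. For instance
  ∂[v_2,v_6] = [v_6] − [v_2].
The resulting 8×24 matrix has rank 7, and its Smith normal form has invariant factors (1,1,1,1,1,1,1).

Boundary ∂_2: C_2 → C_1 maps a triangle to the signed sum of its edges. For instance
  ∂[v_0,v_2,v_5] = [v_2,v_5] − [v_0,v_5] + [v_0,v_2],
  ∂[v_2,v_3,v_7] = [v_3,v_7] − [v_2,v_7] + [v_2,v_3].
As a 24×16 matrix over Z this has rank 15, with invariant factors (1,1,1,1,1,1,1,1,1,1,1,1,1,1,1).

Computing H_k = (kernel of ∂_k) / (image of ∂_{k+1}):

  H_0: rank C_0 − rank ∂_1 = 8 − 7 = 1, and the invariant factors of ∂_1 are all 1, so H_0 = Z.
  H_1: rank ker ∂_1 − rank ∂_2 = (24 − 7) − 15 = 2, and the invariant factors of ∂_2 are all 1, so H_1 = Z^2.
  H_2: rank ker ∂_2 − rank ∂_3 = (16 − 15) − 0 = 1, and there is no ∂_3, so H_2 = Z.

As a check, the Euler characteristic is 8 − 24 + 16 = 0, which agrees with 1 − 2 + 1 = 0.

H_0 = Z,  H_1 = Z^2,  H_2 = Z.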